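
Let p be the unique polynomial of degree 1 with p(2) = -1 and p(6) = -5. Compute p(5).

Write p(n) = an + b. Substituting each data point gives a linear system:
  2a + b = -1
  6a + b = -5
Solving the system yields a = -1, b = 1.
So p(n) = -n + 1.
Then p(5) = -4.

-4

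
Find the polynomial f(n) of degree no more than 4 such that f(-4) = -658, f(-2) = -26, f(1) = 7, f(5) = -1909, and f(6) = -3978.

f(n) = -3n^4 - n^3 + 3n^2 + 2n + 6

Write f(n) = an^4 + bn^3 + cn^2 + dn + e. Substituting each data point gives a linear system:
  256a - 64b + 16c - 4d + e = -658
  16a - 8b + 4c - 2d + e = -26
  a + b + c + d + e = 7
  625a + 125b + 25c + 5d + e = -1909
  1296a + 216b + 36c + 6d + e = -3978
Solving the system yields a = -3, b = -1, c = 3, d = 2, e = 6.
So f(n) = -3n^4 - n^3 + 3n^2 + 2n + 6.
Check: f(5) = -1909. ✓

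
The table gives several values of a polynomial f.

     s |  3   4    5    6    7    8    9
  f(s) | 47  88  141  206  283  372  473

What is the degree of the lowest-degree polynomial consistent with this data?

Forward differences of the values at s = 3, 4, 5, 6, 7, 8, 9:
  f  : 47  88  141  206  283  372  473
  Δ  : 41  53  65  77  89  101
  Δ^2: 12  12  12  12  12
  Δ^3: 0  0  0  0
  Δ^4: 0  0  0
  Δ^5: 0  0
  Δ^6: 0
The second differences are constant (12) and nonzero, while all higher differences vanish, so the minimal degree is 2.

2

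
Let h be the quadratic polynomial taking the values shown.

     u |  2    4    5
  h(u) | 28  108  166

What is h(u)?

h(u) = 6u^2 + 4u - 4

Using the Lagrange interpolation formula with nodes 2, 4, 5:
  L_0(u) = (u - 4)(u - 5) / 6
  L_1(u) = (u - 2)(u - 5) / -2
  L_2(u) = (u - 2)(u - 4) / 3
Then h(u) = 28·L_0(u) + 108·L_1(u) + 166·L_2(u).
Expanding and collecting terms gives h(u) = 6u² + 4u - 4.
Check: h(2) = 28. ✓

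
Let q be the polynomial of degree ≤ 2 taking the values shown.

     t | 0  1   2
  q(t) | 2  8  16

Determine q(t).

Write q(t) = at^2 + bt + c. Substituting each data point gives a linear system:
  c = 2
  a + b + c = 8
  4a + 2b + c = 16
Solving the system yields a = 1, b = 5, c = 2.
So q(t) = t^2 + 5t + 2.
Check: q(1) = 8. ✓

q(t) = t^2 + 5t + 2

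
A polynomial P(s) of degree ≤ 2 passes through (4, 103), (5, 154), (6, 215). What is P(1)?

Forward differences of the values at s = 4, 5, 6:
  P  : 103  154  215
  Δ  : 51  61
  Δ^2: 10
The second differences are constant, confirming degree 2.
Interpolating (Newton forward form) and evaluating at s = 1 gives P(1) = 10.

10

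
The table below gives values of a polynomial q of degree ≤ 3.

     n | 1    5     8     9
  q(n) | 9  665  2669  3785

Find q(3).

Write q(n) = an^3 + bn^2 + cn + d. Substituting each data point gives a linear system:
  a + b + c + d = 9
  125a + 25b + 5c + d = 665
  512a + 64b + 8c + d = 2669
  729a + 81b + 9c + d = 3785
Solving the system yields a = 5, b = 2, c = -3, d = 5.
So q(n) = 5n^3 + 2n^2 - 3n + 5.
Then q(3) = 149.

149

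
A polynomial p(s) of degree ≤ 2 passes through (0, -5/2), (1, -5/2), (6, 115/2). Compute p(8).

219/2

Using the Lagrange interpolation formula with nodes 0, 1, 6:
  L_0(s) = (s - 1)(s - 6) / 6
  L_1(s) = s(s - 6) / -5
  L_2(s) = s(s - 1) / 30
Then p(s) = -5/2·L_0(s) - 5/2·L_1(s) + 115/2·L_2(s).
Expanding and collecting terms gives p(s) = 2s² - 2s - 5/2.
Evaluating at s = 8: p(8) = 219/2.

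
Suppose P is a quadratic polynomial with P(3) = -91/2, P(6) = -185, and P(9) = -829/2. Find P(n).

P(n) = -5n^2 - (3/2)n + 4

Using the Lagrange interpolation formula with nodes 3, 6, 9:
  L_0(n) = (n - 6)(n - 9) / 18
  L_1(n) = (n - 3)(n - 9) / -9
  L_2(n) = (n - 3)(n - 6) / 18
Then P(n) = -91/2·L_0(n) - 185·L_1(n) - 829/2·L_2(n).
Expanding and collecting terms gives P(n) = -5n^2 - (3/2)n + 4.
Check: P(9) = -829/2. ✓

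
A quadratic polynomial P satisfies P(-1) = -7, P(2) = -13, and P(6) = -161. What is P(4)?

Using the Lagrange interpolation formula with nodes -1, 2, 6:
  L_0(t) = (t - 2)(t - 6) / 21
  L_1(t) = (t + 1)(t - 6) / -12
  L_2(t) = (t + 1)(t - 2) / 28
Then P(t) = -7·L_0(t) - 13·L_1(t) - 161·L_2(t).
Expanding and collecting terms gives P(t) = -5t² + 3t + 1.
Evaluating at t = 4: P(4) = -67.

-67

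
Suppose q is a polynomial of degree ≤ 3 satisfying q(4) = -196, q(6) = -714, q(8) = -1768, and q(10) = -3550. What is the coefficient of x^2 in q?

Write q(x) = ax^3 + bx^2 + cx + d. Substituting each data point gives a linear system:
  64a + 16b + 4c + d = -196
  216a + 36b + 6c + d = -714
  512a + 64b + 8c + d = -1768
  1000a + 100b + 10c + d = -3550
Solving the system yields a = -4, b = 5, c = -5, d = 0.
So q(x) = -4x^3 + 5x^2 - 5x.
The coefficient of x^2 is 5.

5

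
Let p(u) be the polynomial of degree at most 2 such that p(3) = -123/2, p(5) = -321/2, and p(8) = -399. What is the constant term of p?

-3

Write p(u) = au^2 + bu + c. Substituting each data point gives a linear system:
  9a + 3b + c = -123/2
  25a + 5b + c = -321/2
  64a + 8b + c = -399
Solving the system yields a = -6, b = -3/2, c = -3.
So p(u) = -6u^2 - (3/2)u - 3.
The constant term is -3.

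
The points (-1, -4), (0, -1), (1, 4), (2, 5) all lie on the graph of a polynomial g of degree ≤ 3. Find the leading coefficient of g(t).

Write g(t) = at^3 + bt^2 + ct + d. Substituting each data point gives a linear system:
  -a + b - c + d = -4
  d = -1
  a + b + c + d = 4
  8a + 4b + 2c + d = 5
Solving the system yields a = -1, b = 1, c = 5, d = -1.
So g(t) = -t^3 + t^2 + 5t - 1.
The leading coefficient is -1.

-1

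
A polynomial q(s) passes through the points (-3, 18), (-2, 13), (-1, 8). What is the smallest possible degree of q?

1

Forward differences of the values at s = -3, -2, -1:
  q  : 18  13  8
  Δ  : -5  -5
  Δ^2: 0
The first differences are constant (-5) and nonzero, while all higher differences vanish, so the minimal degree is 1.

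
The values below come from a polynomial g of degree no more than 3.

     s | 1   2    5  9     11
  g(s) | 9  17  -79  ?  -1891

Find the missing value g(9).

The 4 known points determine the degree-3 polynomial uniquely.
Write g(s) = as^3 + bs^2 + cs + d. Substituting each data point gives a linear system:
  a + b + c + d = 9
  8a + 4b + 2c + d = 17
  125a + 25b + 5c + d = -79
  1331a + 121b + 11c + d = -1891
Solving the system yields a = -2, b = 6, c = 4, d = 1.
So g(s) = -2s^3 + 6s^2 + 4s + 1.
Then g(9) = -935.

-935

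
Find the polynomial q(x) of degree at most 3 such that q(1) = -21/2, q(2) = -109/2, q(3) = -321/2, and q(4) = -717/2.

Using the Lagrange interpolation formula with nodes 1, 2, 3, 4:
  L_0(x) = (x - 2)(x - 3)(x - 4) / -6
  L_1(x) = (x - 1)(x - 3)(x - 4) / 2
  L_2(x) = (x - 1)(x - 2)(x - 4) / -2
  L_3(x) = (x - 1)(x - 2)(x - 3) / 6
Then q(x) = -21/2·L_0(x) - 109/2·L_1(x) - 321/2·L_2(x) - 717/2·L_3(x).
Expanding and collecting terms gives q(x) = -5x³ - x² - 6x + 3/2.
Check: q(3) = -321/2. ✓

q(x) = -5x^3 - x^2 - 6x + 3/2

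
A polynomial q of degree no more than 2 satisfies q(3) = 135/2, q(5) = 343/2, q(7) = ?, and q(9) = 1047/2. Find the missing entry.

647/2

On equispaced nodes a degree-2 polynomial has vanishing third forward difference, so
  - q(3) + 3·q(5) - 3·q(7) + q(9) = 0.
Substituting the known values and solving for q(7):
  -3·q(7) = -1941/2
  q(7) = 647/2.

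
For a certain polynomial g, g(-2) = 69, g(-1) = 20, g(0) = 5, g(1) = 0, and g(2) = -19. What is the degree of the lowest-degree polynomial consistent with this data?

Forward differences of the values at s = -2, -1, 0, 1, 2:
  g  : 69  20  5  0  -19
  Δ  : -49  -15  -5  -19
  Δ^2: 34  10  -14
  Δ^3: -24  -24
  Δ^4: 0
The third differences are constant (-24) and nonzero, while all higher differences vanish, so the minimal degree is 3.

3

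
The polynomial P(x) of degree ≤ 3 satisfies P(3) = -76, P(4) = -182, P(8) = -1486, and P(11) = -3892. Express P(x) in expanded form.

P(x) = -3x^3 + x^2 - 2x + 2

Using the Lagrange interpolation formula with nodes 3, 4, 8, 11:
  L_0(x) = (x - 4)(x - 8)(x - 11) / -40
  L_1(x) = (x - 3)(x - 8)(x - 11) / 28
  L_2(x) = (x - 3)(x - 4)(x - 11) / -60
  L_3(x) = (x - 3)(x - 4)(x - 8) / 168
Then P(x) = -76·L_0(x) - 182·L_1(x) - 1486·L_2(x) - 3892·L_3(x).
Expanding and collecting terms gives P(x) = -3x³ + x² - 2x + 2.
Check: P(4) = -182. ✓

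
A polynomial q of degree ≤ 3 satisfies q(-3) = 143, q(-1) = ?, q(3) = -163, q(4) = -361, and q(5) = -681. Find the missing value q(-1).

The 4 known points determine the degree-3 polynomial uniquely.
Write q(x) = ax^3 + bx^2 + cx + d. Substituting each data point gives a linear system:
  -27a + 9b - 3c + d = 143
  27a + 9b + 3c + d = -163
  64a + 16b + 4c + d = -361
  125a + 25b + 5c + d = -681
Solving the system yields a = -5, b = -1, c = -6, d = -1.
So q(x) = -5x^3 - x^2 - 6x - 1.
Then q(-1) = 9.

9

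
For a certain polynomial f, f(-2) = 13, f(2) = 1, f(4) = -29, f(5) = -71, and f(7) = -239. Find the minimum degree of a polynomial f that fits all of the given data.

Divided differences on the nodes -2, 2, 4, 5, 7:
  order 0: 13  1  -29  -71  -239
  order 1: -3  -15  -42  -84
  order 2: -2  -9  -14
  order 3: -1  -1
  order 4: 0
The order-3 divided differences are all -1 (nonzero) and every higher order vanishes, so the data lies on a polynomial of degree exactly 3.

3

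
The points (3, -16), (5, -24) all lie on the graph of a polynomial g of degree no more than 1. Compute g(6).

Write g(t) = at + b. Substituting each data point gives a linear system:
  3a + b = -16
  5a + b = -24
Solving the system yields a = -4, b = -4.
So g(t) = -4t - 4.
Then g(6) = -28.

-28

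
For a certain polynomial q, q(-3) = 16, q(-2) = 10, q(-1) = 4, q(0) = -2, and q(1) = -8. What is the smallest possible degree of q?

1

Forward differences of the values at u = -3, -2, -1, 0, 1:
  q  : 16  10  4  -2  -8
  Δ  : -6  -6  -6  -6
  Δ^2: 0  0  0
  Δ^3: 0  0
  Δ^4: 0
The first differences are constant (-6) and nonzero, while all higher differences vanish, so the minimal degree is 1.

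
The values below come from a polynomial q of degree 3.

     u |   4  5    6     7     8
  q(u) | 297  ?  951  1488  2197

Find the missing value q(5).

562

The 4 known points determine the degree-3 polynomial uniquely.
Write q(u) = au^3 + bu^2 + cu + d. Substituting each data point gives a linear system:
  64a + 16b + 4c + d = 297
  216a + 36b + 6c + d = 951
  343a + 49b + 7c + d = 1488
  512a + 64b + 8c + d = 2197
Solving the system yields a = 4, b = 2, c = 3, d = -3.
So q(u) = 4u³ + 2u² + 3u - 3.
Then q(5) = 562.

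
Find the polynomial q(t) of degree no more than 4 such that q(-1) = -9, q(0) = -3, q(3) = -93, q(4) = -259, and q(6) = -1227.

Write q(t) = at^4 + bt^3 + ct^2 + dt + e. Substituting each data point gives a linear system:
  a - b + c - d + e = -9
  e = -3
  81a + 27b + 9c + 3d + e = -93
  256a + 64b + 16c + 4d + e = -259
  1296a + 216b + 36c + 6d + e = -1227
Solving the system yields a = -1, b = 1, c = -4, d = 0, e = -3.
So q(t) = -t^4 + t^3 - 4t^2 - 3.
Check: q(6) = -1227. ✓

q(t) = -t^4 + t^3 - 4t^2 - 3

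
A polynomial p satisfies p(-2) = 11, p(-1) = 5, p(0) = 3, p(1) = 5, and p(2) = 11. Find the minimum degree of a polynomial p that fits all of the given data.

2

Forward differences of the values at x = -2, -1, 0, 1, 2:
  p  : 11  5  3  5  11
  Δ  : -6  -2  2  6
  Δ^2: 4  4  4
  Δ^3: 0  0
  Δ^4: 0
The second differences are constant (4) and nonzero, while all higher differences vanish, so the minimal degree is 2.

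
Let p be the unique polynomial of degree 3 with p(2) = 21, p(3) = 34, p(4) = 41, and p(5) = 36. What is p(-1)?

6

Forward differences of the values at n = 2, 3, 4, 5:
  p  : 21  34  41  36
  Δ  : 13  7  -5
  Δ^2: -6  -12
  Δ^3: -6
The third differences are constant, confirming degree 3.
Interpolating (Newton forward form) and evaluating at n = -1 gives p(-1) = 6.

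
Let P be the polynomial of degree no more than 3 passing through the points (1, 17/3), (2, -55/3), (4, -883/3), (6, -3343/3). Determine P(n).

P(n) = -6n^3 + 4n^2 + 6n + 5/3

Write P(n) = an^3 + bn^2 + cn + d. Substituting each data point gives a linear system:
  a + b + c + d = 17/3
  8a + 4b + 2c + d = -55/3
  64a + 16b + 4c + d = -883/3
  216a + 36b + 6c + d = -3343/3
Solving the system yields a = -6, b = 4, c = 6, d = 5/3.
So P(n) = -6n^3 + 4n^2 + 6n + 5/3.
Check: P(4) = -883/3. ✓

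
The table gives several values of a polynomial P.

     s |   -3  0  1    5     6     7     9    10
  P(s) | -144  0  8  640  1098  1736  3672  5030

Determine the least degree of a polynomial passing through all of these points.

Divided differences on the nodes -3, 0, 1, 5, 6, 7, 9, 10:
  order 0: -144  0  8  640  1098  1736  3672  5030
  order 1: 48  8  158  458  638  968  1358
  order 2: -10  30  60  90  110  130
  order 3: 5  5  5  5  5
  order 4: 0  0  0  0
  order 5: 0  0  0
  order 6: 0  0
  order 7: 0
The order-3 divided differences are all 5 (nonzero) and every higher order vanishes, so the data lies on a polynomial of degree exactly 3.

3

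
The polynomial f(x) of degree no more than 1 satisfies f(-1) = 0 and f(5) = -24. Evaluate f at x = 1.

Write f(x) = ax + b. Substituting each data point gives a linear system:
  -a + b = 0
  5a + b = -24
Solving the system yields a = -4, b = -4.
So f(x) = -4x - 4.
Then f(1) = -8.

-8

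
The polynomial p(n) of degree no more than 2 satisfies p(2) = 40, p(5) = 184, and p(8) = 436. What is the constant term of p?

4

Write p(n) = an^2 + bn + c. Substituting each data point gives a linear system:
  4a + 2b + c = 40
  25a + 5b + c = 184
  64a + 8b + c = 436
Solving the system yields a = 6, b = 6, c = 4.
So p(n) = 6n^2 + 6n + 4.
The constant term is 4.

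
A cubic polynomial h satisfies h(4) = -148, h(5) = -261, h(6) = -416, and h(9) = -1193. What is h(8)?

Using the Lagrange interpolation formula with nodes 4, 5, 6, 9:
  L_0(n) = (n - 5)(n - 6)(n - 9) / -10
  L_1(n) = (n - 4)(n - 6)(n - 9) / 4
  L_2(n) = (n - 4)(n - 5)(n - 9) / -6
  L_3(n) = (n - 4)(n - 5)(n - 6) / 60
Then h(n) = -148·L_0(n) - 261·L_1(n) - 416·L_2(n) - 1193·L_3(n).
Expanding and collecting terms gives h(n) = -n³ - 6n² + 2n + 4.
Evaluating at n = 8: h(8) = -876.

-876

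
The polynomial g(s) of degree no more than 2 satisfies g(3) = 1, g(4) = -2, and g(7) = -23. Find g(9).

Using the Lagrange interpolation formula with nodes 3, 4, 7:
  L_0(s) = (s - 4)(s - 7) / 4
  L_1(s) = (s - 3)(s - 7) / -3
  L_2(s) = (s - 3)(s - 4) / 12
Then g(s) = 1·L_0(s) - 2·L_1(s) - 23·L_2(s).
Expanding and collecting terms gives g(s) = -s² + 4s - 2.
Evaluating at s = 9: g(9) = -47.

-47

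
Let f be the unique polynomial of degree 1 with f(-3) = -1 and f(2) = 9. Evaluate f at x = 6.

Using the Lagrange interpolation formula with nodes -3, 2:
  L_0(x) = (x - 2) / -5
  L_1(x) = (x + 3) / 5
Then f(x) = -1·L_0(x) + 9·L_1(x).
Expanding and collecting terms gives f(x) = 2x + 5.
Evaluating at x = 6: f(6) = 17.

17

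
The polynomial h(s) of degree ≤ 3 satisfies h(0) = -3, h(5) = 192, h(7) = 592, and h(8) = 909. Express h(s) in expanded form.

Using the Lagrange interpolation formula with nodes 0, 5, 7, 8:
  L_0(s) = (s - 5)(s - 7)(s - 8) / -280
  L_1(s) = s(s - 7)(s - 8) / 30
  L_2(s) = s(s - 5)(s - 8) / -14
  L_3(s) = s(s - 5)(s - 7) / 24
Then h(s) = -3·L_0(s) + 192·L_1(s) + 592·L_2(s) + 909·L_3(s).
Expanding and collecting terms gives h(s) = 2s³ - s² - 6s - 3.
Check: h(5) = 192. ✓

h(s) = 2s^3 - s^2 - 6s - 3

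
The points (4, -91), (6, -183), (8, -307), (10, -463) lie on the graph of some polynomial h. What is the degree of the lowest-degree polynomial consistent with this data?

Forward differences of the values at n = 4, 6, 8, 10:
  h  : -91  -183  -307  -463
  Δ  : -92  -124  -156
  Δ^2: -32  -32
  Δ^3: 0
The second differences are constant (-32) and nonzero, while all higher differences vanish, so the minimal degree is 2.

2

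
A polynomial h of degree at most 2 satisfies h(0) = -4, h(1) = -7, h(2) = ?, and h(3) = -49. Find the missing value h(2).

-22

On equispaced nodes a degree-2 polynomial has vanishing third forward difference, so
  - h(0) + 3·h(1) - 3·h(2) + h(3) = 0.
Substituting the known values and solving for h(2):
  -3·h(2) = 66
  h(2) = -22.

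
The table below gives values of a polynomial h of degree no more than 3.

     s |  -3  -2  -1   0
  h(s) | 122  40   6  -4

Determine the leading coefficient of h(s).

Write h(s) = as^3 + bs^2 + cs + d. Substituting each data point gives a linear system:
  -27a + 9b - 3c + d = 122
  -8a + 4b - 2c + d = 40
  -a + b - c + d = 6
  d = -4
Solving the system yields a = -4, b = 0, c = -6, d = -4.
So h(s) = -4s^3 - 6s - 4.
The leading coefficient is -4.

-4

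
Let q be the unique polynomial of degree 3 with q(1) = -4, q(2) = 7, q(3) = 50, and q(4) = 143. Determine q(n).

q(n) = 3n^3 - 2n^2 - 4n - 1

Write q(n) = an^3 + bn^2 + cn + d. Substituting each data point gives a linear system:
  a + b + c + d = -4
  8a + 4b + 2c + d = 7
  27a + 9b + 3c + d = 50
  64a + 16b + 4c + d = 143
Solving the system yields a = 3, b = -2, c = -4, d = -1.
So q(n) = 3n³ - 2n² - 4n - 1.
Check: q(4) = 143. ✓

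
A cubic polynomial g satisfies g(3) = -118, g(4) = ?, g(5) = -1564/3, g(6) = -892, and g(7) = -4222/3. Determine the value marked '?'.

The 4 known points determine the degree-3 polynomial uniquely.
Write g(t) = at^3 + bt^2 + ct + d. Substituting each data point gives a linear system:
  27a + 9b + 3c + d = -118
  125a + 25b + 5c + d = -1564/3
  216a + 36b + 6c + d = -892
  343a + 49b + 7c + d = -4222/3
Solving the system yields a = -4, b = -1/3, c = -3, d = 2.
So g(t) = -4t^3 - (1/3)t^2 - 3t + 2.
Then g(4) = -814/3.

-814/3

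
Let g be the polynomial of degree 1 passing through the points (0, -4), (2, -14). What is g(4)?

Write g(s) = as + b. Substituting each data point gives a linear system:
  b = -4
  2a + b = -14
Solving the system yields a = -5, b = -4.
So g(s) = -5s - 4.
Then g(4) = -24.

-24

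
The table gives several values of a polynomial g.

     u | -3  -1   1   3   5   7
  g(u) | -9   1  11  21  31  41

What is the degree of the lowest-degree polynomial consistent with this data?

Forward differences of the values at u = -3, -1, 1, 3, 5, 7:
  g  : -9  1  11  21  31  41
  Δ  : 10  10  10  10  10
  Δ^2: 0  0  0  0
  Δ^3: 0  0  0
  Δ^4: 0  0
  Δ^5: 0
The first differences are constant (10) and nonzero, while all higher differences vanish, so the minimal degree is 1.

1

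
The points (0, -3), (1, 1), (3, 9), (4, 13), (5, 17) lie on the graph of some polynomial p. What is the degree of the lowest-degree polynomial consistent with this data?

1

Divided differences on the nodes 0, 1, 3, 4, 5:
  order 0: -3  1  9  13  17
  order 1: 4  4  4  4
  order 2: 0  0  0
  order 3: 0  0
  order 4: 0
The order-1 divided differences are all 4 (nonzero) and every higher order vanishes, so the data lies on a polynomial of degree exactly 1.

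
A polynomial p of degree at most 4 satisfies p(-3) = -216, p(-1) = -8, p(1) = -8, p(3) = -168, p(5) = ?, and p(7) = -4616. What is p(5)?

-1208

The 5 known points determine the degree-4 polynomial uniquely.
Write p(x) = ax^4 + bx^3 + cx^2 + dx + e. Substituting each data point gives a linear system:
  81a - 27b + 9c - 3d + e = -216
  a - b + c - d + e = -8
  a + b + c + d + e = -8
  81a + 27b + 9c + 3d + e = -168
  2401a + 343b + 49c + 7d + e = -4616
Solving the system yields a = -2, b = 1, c = -3, d = -1, e = -3.
So p(x) = -2x^4 + x^3 - 3x^2 - x - 3.
Then p(5) = -1208.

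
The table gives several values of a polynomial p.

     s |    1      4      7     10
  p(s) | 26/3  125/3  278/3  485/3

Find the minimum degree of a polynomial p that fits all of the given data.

2

Forward differences of the values at s = 1, 4, 7, 10:
  p  : 26/3  125/3  278/3  485/3
  Δ  : 33  51  69
  Δ^2: 18  18
  Δ^3: 0
The second differences are constant (18) and nonzero, while all higher differences vanish, so the minimal degree is 2.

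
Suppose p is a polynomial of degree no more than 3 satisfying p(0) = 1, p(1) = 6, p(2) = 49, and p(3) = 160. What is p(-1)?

Write p(s) = as^3 + bs^2 + cs + d. Substituting each data point gives a linear system:
  d = 1
  a + b + c + d = 6
  8a + 4b + 2c + d = 49
  27a + 9b + 3c + d = 160
Solving the system yields a = 5, b = 4, c = -4, d = 1.
So p(s) = 5s³ + 4s² - 4s + 1.
Then p(-1) = 4.

4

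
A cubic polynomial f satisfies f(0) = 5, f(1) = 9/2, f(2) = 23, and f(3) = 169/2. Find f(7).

Using the Lagrange interpolation formula with nodes 0, 1, 2, 3:
  L_0(u) = (u - 1)(u - 2)(u - 3) / -6
  L_1(u) = u(u - 2)(u - 3) / 2
  L_2(u) = u(u - 1)(u - 3) / -2
  L_3(u) = u(u - 1)(u - 2) / 6
Then f(u) = 5·L_0(u) + 9/2·L_1(u) + 23·L_2(u) + 169/2·L_3(u).
Expanding and collecting terms gives f(u) = 4u³ - (5/2)u² - 2u + 5.
Evaluating at u = 7: f(7) = 2481/2.

2481/2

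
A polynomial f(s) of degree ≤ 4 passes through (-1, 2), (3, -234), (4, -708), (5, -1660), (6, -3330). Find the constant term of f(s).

Write f(s) = as^4 + bs^3 + cs^2 + ds + e. Substituting each data point gives a linear system:
  a - b + c - d + e = 2
  81a + 27b + 9c + 3d + e = -234
  256a + 64b + 16c + 4d + e = -708
  625a + 125b + 25c + 5d + e = -1660
  1296a + 216b + 36c + 6d + e = -3330
Solving the system yields a = -2, b = -4, c = 3, d = 3, e = 0.
So f(s) = -2s⁴ - 4s³ + 3s² + 3s.
The constant term is 0.

0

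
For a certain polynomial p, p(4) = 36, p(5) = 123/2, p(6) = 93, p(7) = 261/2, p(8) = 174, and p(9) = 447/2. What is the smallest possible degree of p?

Forward differences of the values at n = 4, 5, 6, 7, 8, 9:
  p  : 36  123/2  93  261/2  174  447/2
  Δ  : 51/2  63/2  75/2  87/2  99/2
  Δ^2: 6  6  6  6
  Δ^3: 0  0  0
  Δ^4: 0  0
  Δ^5: 0
The second differences are constant (6) and nonzero, while all higher differences vanish, so the minimal degree is 2.

2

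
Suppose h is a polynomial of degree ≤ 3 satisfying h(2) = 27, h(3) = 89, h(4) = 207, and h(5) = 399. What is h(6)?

683

Forward differences of the values at s = 2, 3, 4, 5:
  h  : 27  89  207  399
  Δ  : 62  118  192
  Δ^2: 56  74
  Δ^3: 18
The third differences are constant, confirming degree 3.
Interpolating (Newton forward form) and evaluating at s = 6 gives h(6) = 683.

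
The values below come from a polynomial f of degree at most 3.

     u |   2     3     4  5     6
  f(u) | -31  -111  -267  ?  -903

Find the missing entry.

The 4 known points determine the degree-3 polynomial uniquely.
Write f(u) = au^3 + bu^2 + cu + d. Substituting each data point gives a linear system:
  8a + 4b + 2c + d = -31
  27a + 9b + 3c + d = -111
  64a + 16b + 4c + d = -267
  216a + 36b + 6c + d = -903
Solving the system yields a = -4, b = -2, c = 6, d = -3.
So f(u) = -4u^3 - 2u^2 + 6u - 3.
Then f(5) = -523.

-523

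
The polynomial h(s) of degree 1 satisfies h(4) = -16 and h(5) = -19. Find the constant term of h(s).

-4

Write h(s) = as + b. Substituting each data point gives a linear system:
  4a + b = -16
  5a + b = -19
Solving the system yields a = -3, b = -4.
So h(s) = -3s - 4.
The constant term is -4.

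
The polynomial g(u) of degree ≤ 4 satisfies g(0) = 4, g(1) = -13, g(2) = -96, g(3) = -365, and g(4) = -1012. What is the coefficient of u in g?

Write g(u) = au^4 + bu^3 + cu^2 + du + e. Substituting each data point gives a linear system:
  e = 4
  a + b + c + d + e = -13
  16a + 8b + 4c + 2d + e = -96
  81a + 27b + 9c + 3d + e = -365
  256a + 64b + 16c + 4d + e = -1012
Solving the system yields a = -3, b = -2, c = -6, d = -6, e = 4.
So g(u) = -3u^4 - 2u^3 - 6u^2 - 6u + 4.
The coefficient of u is -6.

-6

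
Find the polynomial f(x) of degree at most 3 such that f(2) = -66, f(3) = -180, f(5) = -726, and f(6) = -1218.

f(x) = -5x^3 - 3x^2 - 4x - 6

Write f(x) = ax^3 + bx^2 + cx + d. Substituting each data point gives a linear system:
  8a + 4b + 2c + d = -66
  27a + 9b + 3c + d = -180
  125a + 25b + 5c + d = -726
  216a + 36b + 6c + d = -1218
Solving the system yields a = -5, b = -3, c = -4, d = -6.
So f(x) = -5x^3 - 3x^2 - 4x - 6.
Check: f(3) = -180. ✓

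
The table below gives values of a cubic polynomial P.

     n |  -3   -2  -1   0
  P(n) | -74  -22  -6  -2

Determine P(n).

Write P(n) = an^3 + bn^2 + cn + d. Substituting each data point gives a linear system:
  -27a + 9b - 3c + d = -74
  -8a + 4b - 2c + d = -22
  -a + b - c + d = -6
  d = -2
Solving the system yields a = 4, b = 6, c = 6, d = -2.
So P(n) = 4n^3 + 6n^2 + 6n - 2.
Check: P(-2) = -22. ✓

P(n) = 4n^3 + 6n^2 + 6n - 2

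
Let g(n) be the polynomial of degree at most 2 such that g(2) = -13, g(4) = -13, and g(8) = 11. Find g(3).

Write g(n) = an^2 + bn + c. Substituting each data point gives a linear system:
  4a + 2b + c = -13
  16a + 4b + c = -13
  64a + 8b + c = 11
Solving the system yields a = 1, b = -6, c = -5.
So g(n) = n² - 6n - 5.
Then g(3) = -14.

-14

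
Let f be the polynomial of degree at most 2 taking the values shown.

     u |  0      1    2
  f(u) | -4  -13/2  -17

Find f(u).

f(u) = -4u^2 + (3/2)u - 4

Write f(u) = au^2 + bu + c. Substituting each data point gives a linear system:
  c = -4
  a + b + c = -13/2
  4a + 2b + c = -17
Solving the system yields a = -4, b = 3/2, c = -4.
So f(u) = -4u² + (3/2)u - 4.
Check: f(2) = -17. ✓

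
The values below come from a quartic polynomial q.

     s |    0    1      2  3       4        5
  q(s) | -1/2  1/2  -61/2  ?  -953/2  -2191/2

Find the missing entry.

On equispaced nodes a degree-4 polynomial has vanishing fifth forward difference, so
  - q(0) + 5·q(1) - 10·q(2) + 10·q(3) - 5·q(4) + q(5) = 0.
Substituting the known values and solving for q(3):
  10·q(3) = -1595
  q(3) = -319/2.

-319/2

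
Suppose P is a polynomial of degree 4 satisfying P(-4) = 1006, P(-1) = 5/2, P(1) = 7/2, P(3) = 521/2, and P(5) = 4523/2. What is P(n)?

Write P(n) = an^4 + bn^3 + cn^2 + dn + e. Substituting each data point gives a linear system:
  256a - 64b + 16c - 4d + e = 1006
  a - b + c - d + e = 5/2
  a + b + c + d + e = 7/2
  81a + 27b + 9c + 3d + e = 521/2
  625a + 125b + 25c + 5d + e = 4523/2
Solving the system yields a = 4, b = -1, c = -5, d = 3/2, e = 4.
So P(n) = 4n^4 - n^3 - 5n^2 + (3/2)n + 4.
Check: P(1) = 7/2. ✓

P(n) = 4n^4 - n^3 - 5n^2 + (3/2)n + 4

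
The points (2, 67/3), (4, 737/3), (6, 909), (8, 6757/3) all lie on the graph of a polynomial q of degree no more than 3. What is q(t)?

q(t) = 5t^3 - 5t^2 + (5/3)t - 1

Using the Lagrange interpolation formula with nodes 2, 4, 6, 8:
  L_0(t) = (t - 4)(t - 6)(t - 8) / -48
  L_1(t) = (t - 2)(t - 6)(t - 8) / 16
  L_2(t) = (t - 2)(t - 4)(t - 8) / -16
  L_3(t) = (t - 2)(t - 4)(t - 6) / 48
Then q(t) = 67/3·L_0(t) + 737/3·L_1(t) + 909·L_2(t) + 6757/3·L_3(t).
Expanding and collecting terms gives q(t) = 5t^3 - 5t^2 + (5/3)t - 1.
Check: q(4) = 737/3. ✓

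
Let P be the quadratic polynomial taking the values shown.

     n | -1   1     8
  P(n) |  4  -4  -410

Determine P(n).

Using the Lagrange interpolation formula with nodes -1, 1, 8:
  L_0(n) = (n - 1)(n - 8) / 18
  L_1(n) = (n + 1)(n - 8) / -14
  L_2(n) = (n + 1)(n - 1) / 63
Then P(n) = 4·L_0(n) - 4·L_1(n) - 410·L_2(n).
Expanding and collecting terms gives P(n) = -6n^2 - 4n + 6.
Check: P(-1) = 4. ✓

P(n) = -6n^2 - 4n + 6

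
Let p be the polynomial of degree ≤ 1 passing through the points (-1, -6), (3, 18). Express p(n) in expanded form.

p(n) = 6n

Using the Lagrange interpolation formula with nodes -1, 3:
  L_0(n) = (n - 3) / -4
  L_1(n) = (n + 1) / 4
Then p(n) = -6·L_0(n) + 18·L_1(n).
Expanding and collecting terms gives p(n) = 6n.
Check: p(-1) = -6. ✓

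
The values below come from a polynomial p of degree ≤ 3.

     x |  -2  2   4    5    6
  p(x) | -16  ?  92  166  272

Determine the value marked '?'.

16

The 4 known points determine the degree-3 polynomial uniquely.
Write p(x) = ax^3 + bx^2 + cx + d. Substituting each data point gives a linear system:
  -8a + 4b - 2c + d = -16
  64a + 16b + 4c + d = 92
  125a + 25b + 5c + d = 166
  216a + 36b + 6c + d = 272
Solving the system yields a = 1, b = 1, c = 4, d = -4.
So p(x) = x³ + x² + 4x - 4.
Then p(2) = 16.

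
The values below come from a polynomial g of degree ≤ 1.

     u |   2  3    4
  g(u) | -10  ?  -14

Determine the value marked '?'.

On equispaced nodes a degree-1 polynomial has vanishing second forward difference, so
  g(2) - 2·g(3) + g(4) = 0.
Substituting the known values and solving for g(3):
  -2·g(3) = 24
  g(3) = -12.

-12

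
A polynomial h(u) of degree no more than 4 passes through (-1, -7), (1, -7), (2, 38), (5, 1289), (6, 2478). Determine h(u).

Write h(u) = au^4 + bu^3 + cu^2 + du + e. Substituting each data point gives a linear system:
  a - b + c - d + e = -7
  a + b + c + d + e = -7
  16a + 8b + 4c + 2d + e = 38
  625a + 125b + 25c + 5d + e = 1289
  1296a + 216b + 36c + 6d + e = 2478
Solving the system yields a = 1, b = 6, c = -2, d = -6, e = -6.
So h(u) = u⁴ + 6u³ - 2u² - 6u - 6.
Check: h(5) = 1289. ✓

h(u) = u^4 + 6u^3 - 2u^2 - 6u - 6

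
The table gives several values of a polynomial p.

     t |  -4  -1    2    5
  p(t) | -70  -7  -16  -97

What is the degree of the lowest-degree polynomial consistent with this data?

Divided differences on the nodes -4, -1, 2, 5:
  order 0: -70  -7  -16  -97
  order 1: 21  -3  -27
  order 2: -4  -4
  order 3: 0
The order-2 divided differences are all -4 (nonzero) and every higher order vanishes, so the data lies on a polynomial of degree exactly 2.

2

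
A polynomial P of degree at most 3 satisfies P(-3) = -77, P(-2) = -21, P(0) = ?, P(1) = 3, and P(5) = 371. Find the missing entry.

1

The 4 known points determine the degree-3 polynomial uniquely.
Write P(s) = as^3 + bs^2 + cs + d. Substituting each data point gives a linear system:
  -27a + 9b - 3c + d = -77
  -8a + 4b - 2c + d = -21
  a + b + c + d = 3
  125a + 25b + 5c + d = 371
Solving the system yields a = 3, b = 0, c = -1, d = 1.
So P(s) = 3s³ - s + 1.
Then P(0) = 1.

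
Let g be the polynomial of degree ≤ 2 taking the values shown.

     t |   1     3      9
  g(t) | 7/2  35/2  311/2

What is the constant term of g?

Write g(t) = at^2 + bt + c. Substituting each data point gives a linear system:
  a + b + c = 7/2
  9a + 3b + c = 35/2
  81a + 9b + c = 311/2
Solving the system yields a = 2, b = -1, c = 5/2.
So g(t) = 2t^2 - t + 5/2.
The constant term is 5/2.

5/2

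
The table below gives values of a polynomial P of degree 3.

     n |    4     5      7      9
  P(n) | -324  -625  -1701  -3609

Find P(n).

Using the Lagrange interpolation formula with nodes 4, 5, 7, 9:
  L_0(n) = (n - 5)(n - 7)(n - 9) / -15
  L_1(n) = (n - 4)(n - 7)(n - 9) / 8
  L_2(n) = (n - 4)(n - 5)(n - 9) / -12
  L_3(n) = (n - 4)(n - 5)(n - 7) / 40
Then P(n) = -324·L_0(n) - 625·L_1(n) - 1701·L_2(n) - 3609·L_3(n).
Expanding and collecting terms gives P(n) = -5n³ + n² - 5n.
Check: P(7) = -1701. ✓

P(n) = -5n^3 + n^2 - 5n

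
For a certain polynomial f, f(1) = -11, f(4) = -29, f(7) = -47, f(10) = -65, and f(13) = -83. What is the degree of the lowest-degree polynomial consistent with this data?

1

Forward differences of the values at n = 1, 4, 7, 10, 13:
  f  : -11  -29  -47  -65  -83
  Δ  : -18  -18  -18  -18
  Δ^2: 0  0  0
  Δ^3: 0  0
  Δ^4: 0
The first differences are constant (-18) and nonzero, while all higher differences vanish, so the minimal degree is 1.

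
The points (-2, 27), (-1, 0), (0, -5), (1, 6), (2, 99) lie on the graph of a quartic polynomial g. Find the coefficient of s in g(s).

Write g(s) = as^4 + bs^3 + cs^2 + ds + e. Substituting each data point gives a linear system:
  16a - 8b + 4c - 2d + e = 27
  a - b + c - d + e = 0
  e = -5
  a + b + c + d + e = 6
  16a + 8b + 4c + 2d + e = 99
Solving the system yields a = 3, b = 5, c = 5, d = -2, e = -5.
So g(s) = 3s^4 + 5s^3 + 5s^2 - 2s - 5.
The coefficient of s is -2.

-2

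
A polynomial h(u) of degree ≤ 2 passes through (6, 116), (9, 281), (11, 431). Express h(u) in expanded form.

Using the Lagrange interpolation formula with nodes 6, 9, 11:
  L_0(u) = (u - 9)(u - 11) / 15
  L_1(u) = (u - 6)(u - 11) / -6
  L_2(u) = (u - 6)(u - 9) / 10
Then h(u) = 116·L_0(u) + 281·L_1(u) + 431·L_2(u).
Expanding and collecting terms gives h(u) = 4u^2 - 5u + 2.
Check: h(6) = 116. ✓

h(u) = 4u^2 - 5u + 2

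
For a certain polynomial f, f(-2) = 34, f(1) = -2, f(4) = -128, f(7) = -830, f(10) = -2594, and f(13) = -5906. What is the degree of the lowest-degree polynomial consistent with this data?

Forward differences of the values at t = -2, 1, 4, 7, 10, 13:
  f  : 34  -2  -128  -830  -2594  -5906
  Δ  : -36  -126  -702  -1764  -3312
  Δ^2: -90  -576  -1062  -1548
  Δ^3: -486  -486  -486
  Δ^4: 0  0
  Δ^5: 0
The third differences are constant (-486) and nonzero, while all higher differences vanish, so the minimal degree is 3.

3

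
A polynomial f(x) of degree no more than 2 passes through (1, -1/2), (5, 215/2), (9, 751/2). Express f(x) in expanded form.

Using the Lagrange interpolation formula with nodes 1, 5, 9:
  L_0(x) = (x - 5)(x - 9) / 32
  L_1(x) = (x - 1)(x - 9) / -16
  L_2(x) = (x - 1)(x - 5) / 32
Then f(x) = -1/2·L_0(x) + 215/2·L_1(x) + 751/2·L_2(x).
Expanding and collecting terms gives f(x) = 5x^2 - 3x - 5/2.
Check: f(1) = -1/2. ✓

f(x) = 5x^2 - 3x - 5/2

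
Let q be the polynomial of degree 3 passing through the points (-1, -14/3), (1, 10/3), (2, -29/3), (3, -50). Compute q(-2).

Using the Lagrange interpolation formula with nodes -1, 1, 2, 3:
  L_0(x) = (x - 1)(x - 2)(x - 3) / -24
  L_1(x) = (x + 1)(x - 2)(x - 3) / 4
  L_2(x) = (x + 1)(x - 1)(x - 3) / -3
  L_3(x) = (x + 1)(x - 1)(x - 2) / 8
Then q(x) = -14/3·L_0(x) + 10/3·L_1(x) - 29/3·L_2(x) - 50·L_3(x).
Expanding and collecting terms gives q(x) = -2x^3 - (5/3)x^2 + 6x + 1.
Evaluating at x = -2: q(-2) = -5/3.

-5/3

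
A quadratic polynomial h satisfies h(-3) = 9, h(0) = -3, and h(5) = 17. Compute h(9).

Write h(x) = ax^2 + bx + c. Substituting each data point gives a linear system:
  9a - 3b + c = 9
  c = -3
  25a + 5b + c = 17
Solving the system yields a = 1, b = -1, c = -3.
So h(x) = x^2 - x - 3.
Then h(9) = 69.

69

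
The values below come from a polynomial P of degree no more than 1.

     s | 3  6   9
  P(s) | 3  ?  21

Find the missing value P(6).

On equispaced nodes a degree-1 polynomial has vanishing second forward difference, so
  P(3) - 2·P(6) + P(9) = 0.
Substituting the known values and solving for P(6):
  -2·P(6) = -24
  P(6) = 12.

12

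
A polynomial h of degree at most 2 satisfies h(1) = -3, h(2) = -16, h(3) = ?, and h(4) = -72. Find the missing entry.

The 3 known points determine the degree-2 polynomial uniquely.
Write h(t) = at^2 + bt + c. Substituting each data point gives a linear system:
  a + b + c = -3
  4a + 2b + c = -16
  16a + 4b + c = -72
Solving the system yields a = -5, b = 2, c = 0.
So h(t) = -5t^2 + 2t.
Then h(3) = -39.

-39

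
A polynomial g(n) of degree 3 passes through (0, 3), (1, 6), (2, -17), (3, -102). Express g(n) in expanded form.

Using the Lagrange interpolation formula with nodes 0, 1, 2, 3:
  L_0(n) = (n - 1)(n - 2)(n - 3) / -6
  L_1(n) = n(n - 2)(n - 3) / 2
  L_2(n) = n(n - 1)(n - 3) / -2
  L_3(n) = n(n - 1)(n - 2) / 6
Then g(n) = 3·L_0(n) + 6·L_1(n) - 17·L_2(n) - 102·L_3(n).
Expanding and collecting terms gives g(n) = -6n^3 + 5n^2 + 4n + 3.
Check: g(3) = -102. ✓

g(n) = -6n^3 + 5n^2 + 4n + 3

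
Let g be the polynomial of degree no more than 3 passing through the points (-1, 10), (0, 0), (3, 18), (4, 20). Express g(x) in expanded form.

g(x) = -x^3 + 6x^2 - 3x

Write g(x) = ax^3 + bx^2 + cx + d. Substituting each data point gives a linear system:
  -a + b - c + d = 10
  d = 0
  27a + 9b + 3c + d = 18
  64a + 16b + 4c + d = 20
Solving the system yields a = -1, b = 6, c = -3, d = 0.
So g(x) = -x³ + 6x² - 3x.
Check: g(4) = 20. ✓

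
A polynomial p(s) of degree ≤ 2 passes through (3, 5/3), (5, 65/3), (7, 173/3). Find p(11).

533/3

Write p(s) = as^2 + bs + c. Substituting each data point gives a linear system:
  9a + 3b + c = 5/3
  25a + 5b + c = 65/3
  49a + 7b + c = 173/3
Solving the system yields a = 2, b = -6, c = 5/3.
So p(s) = 2s^2 - 6s + 5/3.
Then p(11) = 533/3.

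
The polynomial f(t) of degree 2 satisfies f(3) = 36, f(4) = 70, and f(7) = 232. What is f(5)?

Write f(t) = at^2 + bt + c. Substituting each data point gives a linear system:
  9a + 3b + c = 36
  16a + 4b + c = 70
  49a + 7b + c = 232
Solving the system yields a = 5, b = -1, c = -6.
So f(t) = 5t^2 - t - 6.
Then f(5) = 114.

114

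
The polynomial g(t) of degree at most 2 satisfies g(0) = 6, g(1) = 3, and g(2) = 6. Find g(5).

51

Write g(t) = at^2 + bt + c. Substituting each data point gives a linear system:
  c = 6
  a + b + c = 3
  4a + 2b + c = 6
Solving the system yields a = 3, b = -6, c = 6.
So g(t) = 3t² - 6t + 6.
Then g(5) = 51.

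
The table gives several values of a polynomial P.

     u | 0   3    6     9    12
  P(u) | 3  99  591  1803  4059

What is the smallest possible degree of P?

3

Forward differences of the values at u = 0, 3, 6, 9, 12:
  P  : 3  99  591  1803  4059
  Δ  : 96  492  1212  2256
  Δ^2: 396  720  1044
  Δ^3: 324  324
  Δ^4: 0
The third differences are constant (324) and nonzero, while all higher differences vanish, so the minimal degree is 3.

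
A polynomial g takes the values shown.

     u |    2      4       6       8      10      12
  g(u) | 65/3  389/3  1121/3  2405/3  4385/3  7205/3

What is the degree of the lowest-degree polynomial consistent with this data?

3

Forward differences of the values at u = 2, 4, 6, 8, 10, 12:
  g  : 65/3  389/3  1121/3  2405/3  4385/3  7205/3
  Δ  : 108  244  428  660  940
  Δ^2: 136  184  232  280
  Δ^3: 48  48  48
  Δ^4: 0  0
  Δ^5: 0
The third differences are constant (48) and nonzero, while all higher differences vanish, so the minimal degree is 3.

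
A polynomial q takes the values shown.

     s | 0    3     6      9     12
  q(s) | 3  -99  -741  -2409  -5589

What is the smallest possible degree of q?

Forward differences of the values at s = 0, 3, 6, 9, 12:
  q  : 3  -99  -741  -2409  -5589
  Δ  : -102  -642  -1668  -3180
  Δ^2: -540  -1026  -1512
  Δ^3: -486  -486
  Δ^4: 0
The third differences are constant (-486) and nonzero, while all higher differences vanish, so the minimal degree is 3.

3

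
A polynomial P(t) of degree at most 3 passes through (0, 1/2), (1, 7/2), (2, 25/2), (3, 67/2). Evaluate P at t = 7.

Write P(t) = at^3 + bt^2 + ct + d. Substituting each data point gives a linear system:
  d = 1/2
  a + b + c + d = 7/2
  8a + 4b + 2c + d = 25/2
  27a + 9b + 3c + d = 67/2
Solving the system yields a = 1, b = 0, c = 2, d = 1/2.
So P(t) = t³ + 2t + 1/2.
Then P(7) = 715/2.

715/2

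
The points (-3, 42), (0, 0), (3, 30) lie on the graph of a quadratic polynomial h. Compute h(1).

Forward differences of the values at t = -3, 0, 3:
  h  : 42  0  30
  Δ  : -42  30
  Δ^2: 72
The second differences are constant, confirming degree 2.
Interpolating (Newton forward form) and evaluating at t = 1 gives h(1) = 2.

2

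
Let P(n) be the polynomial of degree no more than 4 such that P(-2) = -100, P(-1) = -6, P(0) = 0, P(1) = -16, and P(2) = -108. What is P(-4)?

-1416

Forward differences of the values at n = -2, -1, 0, 1, 2:
  P  : -100  -6  0  -16  -108
  Δ  : 94  6  -16  -92
  Δ^2: -88  -22  -76
  Δ^3: 66  -54
  Δ^4: -120
The fourth differences are constant, confirming degree 4.
Interpolating (Newton forward form) and evaluating at n = -4 gives P(-4) = -1416.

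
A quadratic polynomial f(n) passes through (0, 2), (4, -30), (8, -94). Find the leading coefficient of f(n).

Write f(n) = an^2 + bn + c. Substituting each data point gives a linear system:
  c = 2
  16a + 4b + c = -30
  64a + 8b + c = -94
Solving the system yields a = -1, b = -4, c = 2.
So f(n) = -n^2 - 4n + 2.
The leading coefficient is -1.

-1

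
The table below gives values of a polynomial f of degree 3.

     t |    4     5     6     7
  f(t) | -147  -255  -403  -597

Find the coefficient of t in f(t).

-2

Write f(t) = at^3 + bt^2 + ct + d. Substituting each data point gives a linear system:
  64a + 16b + 4c + d = -147
  125a + 25b + 5c + d = -255
  216a + 36b + 6c + d = -403
  343a + 49b + 7c + d = -597
Solving the system yields a = -1, b = -5, c = -2, d = 5.
So f(t) = -t³ - 5t² - 2t + 5.
The coefficient of t is -2.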